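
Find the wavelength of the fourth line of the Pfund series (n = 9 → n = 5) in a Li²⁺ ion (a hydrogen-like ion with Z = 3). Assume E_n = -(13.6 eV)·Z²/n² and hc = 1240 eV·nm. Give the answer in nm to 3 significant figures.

366 nm

The Pfund series terminates on n_f = 5; the fourth line has n_i = 5+4 = 9.
ΔE = 122.4 × (1/5² − 1/9²) = 3.385 eV.
λ = 1240 / 3.385 = 366 nm.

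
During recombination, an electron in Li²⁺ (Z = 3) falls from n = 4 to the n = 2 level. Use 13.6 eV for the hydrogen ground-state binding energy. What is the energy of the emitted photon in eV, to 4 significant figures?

22.95 eV

The Bohr energies scale as Z², so for Z = 3: E_n = −122.4/n² eV.
E_4 = −122.4/16 = −7.650 eV and E_2 = −122.4/4 = −30.60 eV.
The photon energy is |E_4 − E_2| = 22.95 eV.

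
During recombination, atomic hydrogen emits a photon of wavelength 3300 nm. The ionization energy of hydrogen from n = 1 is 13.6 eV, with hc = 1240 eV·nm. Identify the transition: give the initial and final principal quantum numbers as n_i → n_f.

n_i = 9, n_f = 5

The photon energy is ΔE = hc/λ = 1240 / 3300 = 0.3758 eV.
With Z = 1, ΔE = 13.60 × (1/n_f² − 1/n_i²), so 1/n_f² − 1/n_i² = 0.02763.
Trying n_f = 5 gives 1/n_i² = 0.01237, i.e. n_i ≈ 9; this pair matches.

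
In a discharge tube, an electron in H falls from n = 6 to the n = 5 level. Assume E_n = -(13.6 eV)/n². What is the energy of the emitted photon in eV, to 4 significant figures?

0.1662 eV

E_6 = −13.60/36 = −0.3778 eV and E_5 = −13.60/25 = −0.5440 eV.
The photon energy is |E_6 − E_5| = 0.1662 eV.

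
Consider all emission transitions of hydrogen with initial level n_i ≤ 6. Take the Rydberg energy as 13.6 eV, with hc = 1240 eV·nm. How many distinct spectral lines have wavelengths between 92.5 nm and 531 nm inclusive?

Enumerate all n_i → n_f pairs with 1 ≤ n_f < n_i ≤ 6 and compute λ = 1240 / [13.6·1·(1/n_f² − 1/n_i²)].
Lines falling in [92.5, 531] nm: 6→1 (93.78 nm), 5→1 (94.98 nm), 4→1 (97.25 nm), 3→1 (102.6 nm), 2→1 (121.6 nm), 6→2 (410.3 nm), 5→2 (434.2 nm), 4→2 (486.3 nm).

8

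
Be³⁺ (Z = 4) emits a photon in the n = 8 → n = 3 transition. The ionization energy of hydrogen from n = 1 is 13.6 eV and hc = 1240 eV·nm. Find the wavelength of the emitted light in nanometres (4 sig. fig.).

59.68 nm

For Z = 4 the level energies scale as Z², so the effective Rydberg energy is 13.6 × 16 = 217.6 eV.
ΔE = 217.6 × (1/3² − 1/8²) = 217.6 × 0.09549 = 20.78 eV.
λ = hc/ΔE = 1240 / 20.78 = 59.68 nm.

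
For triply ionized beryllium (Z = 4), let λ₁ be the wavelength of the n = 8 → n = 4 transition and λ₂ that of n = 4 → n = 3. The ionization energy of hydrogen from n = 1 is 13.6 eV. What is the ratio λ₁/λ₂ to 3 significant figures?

λ ∝ 1/ΔE ∝ 1/(1/n_f² − 1/n_i²), and the Z² and hc factors cancel in the ratio.
λ₁/λ₂ = (1/3² − 1/4²)/(1/4² − 1/8²) = 0.04861/0.04688 = 1.04.

1.04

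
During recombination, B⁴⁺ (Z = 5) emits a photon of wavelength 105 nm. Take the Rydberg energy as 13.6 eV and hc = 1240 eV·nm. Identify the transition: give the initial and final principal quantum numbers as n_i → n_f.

n_i = 6, n_f = 4

The photon energy is ΔE = hc/λ = 1240 / 105 = 11.81 eV.
With Z = 5, ΔE = 340.0 × (1/n_f² − 1/n_i²), so 1/n_f² − 1/n_i² = 0.03473.
Trying n_f = 4 gives 1/n_i² = 0.02777, i.e. n_i ≈ 6; this pair matches.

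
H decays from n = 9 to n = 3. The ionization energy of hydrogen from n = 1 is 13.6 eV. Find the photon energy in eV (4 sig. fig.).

1.343 eV

E_9 = −13.60/81 = −0.1679 eV and E_3 = −13.60/9 = −1.511 eV.
The photon energy is |E_9 − E_3| = 1.343 eV.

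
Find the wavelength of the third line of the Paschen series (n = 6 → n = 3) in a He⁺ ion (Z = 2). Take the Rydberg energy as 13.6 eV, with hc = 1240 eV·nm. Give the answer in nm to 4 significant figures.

273.5 nm

The Paschen series terminates on n_f = 3; the third line has n_i = 3+3 = 6.
ΔE = 54.40 × (1/3² − 1/6²) = 4.533 eV.
λ = 1240 / 4.533 = 273.5 nm.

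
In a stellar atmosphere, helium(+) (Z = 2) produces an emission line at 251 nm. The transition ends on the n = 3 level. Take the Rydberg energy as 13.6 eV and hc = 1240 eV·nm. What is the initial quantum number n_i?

n_i = 7

The photon energy is ΔE = hc/λ = 1240 / 251 = 4.940 eV.
With Z = 2, ΔE = 54.40 × (1/n_f² − 1/n_i²), so 1/n_f² − 1/n_i² = 0.09081.
With n_f = 3: 1/n_i² = 1/9 − 0.09081 = 0.02030, so n_i ≈ 7.02.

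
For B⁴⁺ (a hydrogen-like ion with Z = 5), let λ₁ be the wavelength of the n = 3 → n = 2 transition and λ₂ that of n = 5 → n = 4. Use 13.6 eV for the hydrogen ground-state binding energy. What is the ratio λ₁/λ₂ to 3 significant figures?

λ ∝ 1/ΔE ∝ 1/(1/n_f² − 1/n_i²), and the Z² and hc factors cancel in the ratio.
λ₁/λ₂ = (1/4² − 1/5²)/(1/2² − 1/3²) = 0.02250/0.1389 = 0.162.

0.162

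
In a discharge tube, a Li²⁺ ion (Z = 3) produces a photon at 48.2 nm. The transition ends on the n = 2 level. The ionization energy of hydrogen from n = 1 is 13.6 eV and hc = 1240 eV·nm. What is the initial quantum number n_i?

The photon energy is ΔE = hc/λ = 1240 / 48.2 = 25.73 eV.
With Z = 3, ΔE = 122.4 × (1/n_f² − 1/n_i²), so 1/n_f² − 1/n_i² = 0.2102.
With n_f = 2: 1/n_i² = 1/4 − 0.2102 = 0.03982, so n_i ≈ 5.01.

n_i = 5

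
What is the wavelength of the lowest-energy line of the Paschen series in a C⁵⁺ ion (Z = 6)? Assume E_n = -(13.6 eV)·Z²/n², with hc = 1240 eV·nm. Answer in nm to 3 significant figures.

The Paschen series terminates on n_f = 3; the first line has n_i = 3+1 = 4.
ΔE = 489.6 × (1/3² − 1/4²) = 23.80 eV.
λ = 1240 / 23.80 = 52.1 nm.

52.1 nm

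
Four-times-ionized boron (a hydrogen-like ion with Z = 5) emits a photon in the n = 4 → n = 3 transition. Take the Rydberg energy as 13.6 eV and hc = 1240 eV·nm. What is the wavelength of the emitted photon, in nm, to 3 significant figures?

For Z = 5 the level energies scale as Z², so the effective Rydberg energy is 13.6 × 25 = 340.0 eV.
ΔE = 340.0 × (1/3² − 1/4²) = 340.0 × 0.04861 = 16.53 eV.
λ = hc/ΔE = 1240 / 16.53 = 75.0 nm.

75.0 nm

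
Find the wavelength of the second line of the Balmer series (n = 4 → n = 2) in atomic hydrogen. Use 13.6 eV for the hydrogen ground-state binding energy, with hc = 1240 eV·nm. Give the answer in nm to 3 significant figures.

The Balmer series terminates on n_f = 2; the second line has n_i = 2+2 = 4.
ΔE = 13.60 × (1/2² − 1/4²) = 2.550 eV.
λ = 1240 / 2.550 = 486 nm.

486 nm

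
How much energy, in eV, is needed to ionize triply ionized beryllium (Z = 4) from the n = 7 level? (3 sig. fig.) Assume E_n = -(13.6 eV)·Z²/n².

E_n = −13.6 Z²/n² = −217.6/n² eV for Z = 4.
E_7 = −217.6/49 = −4.44 eV, so ionization (to E = 0) requires 4.44 eV.

4.44 eV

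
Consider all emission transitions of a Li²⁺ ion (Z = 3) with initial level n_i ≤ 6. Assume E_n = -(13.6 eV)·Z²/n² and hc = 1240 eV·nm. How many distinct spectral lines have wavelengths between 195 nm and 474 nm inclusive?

3

Enumerate all n_i → n_f pairs with 1 ≤ n_f < n_i ≤ 6 and compute λ = 1240 / [13.6·9·(1/n_f² − 1/n_i²)].
Lines falling in [195, 474] nm: 4→3 (208.4 nm), 6→4 (291.8 nm), 5→4 (450.3 nm).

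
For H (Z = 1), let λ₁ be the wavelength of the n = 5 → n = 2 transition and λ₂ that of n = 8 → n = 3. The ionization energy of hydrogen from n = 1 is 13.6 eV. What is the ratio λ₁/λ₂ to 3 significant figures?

λ ∝ 1/ΔE ∝ 1/(1/n_f² − 1/n_i²), and the Z² and hc factors cancel in the ratio.
λ₁/λ₂ = (1/3² − 1/8²)/(1/2² − 1/5²) = 0.09549/0.2100 = 0.455.

0.455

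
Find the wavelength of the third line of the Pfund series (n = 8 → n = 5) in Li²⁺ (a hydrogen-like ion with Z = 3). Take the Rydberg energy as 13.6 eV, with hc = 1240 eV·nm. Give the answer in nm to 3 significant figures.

416 nm

The Pfund series terminates on n_f = 5; the third line has n_i = 5+3 = 8.
ΔE = 122.4 × (1/5² − 1/8²) = 2.984 eV.
λ = 1240 / 2.984 = 416 nm.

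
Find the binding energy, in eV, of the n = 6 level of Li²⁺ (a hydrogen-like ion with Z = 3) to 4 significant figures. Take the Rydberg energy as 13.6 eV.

E_n = −13.6 Z²/n² = −122.4/n² eV for Z = 3.
E_6 = −122.4/36 = −3.400 eV, so ionization (to E = 0) requires 3.400 eV.

3.400 eV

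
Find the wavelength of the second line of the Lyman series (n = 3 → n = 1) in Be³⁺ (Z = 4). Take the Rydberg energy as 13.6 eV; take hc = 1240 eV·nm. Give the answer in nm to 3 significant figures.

The Lyman series terminates on n_f = 1; the second line has n_i = 1+2 = 3.
ΔE = 217.6 × (1/1² − 1/3²) = 193.4 eV.
λ = 1240 / 193.4 = 6.41 nm.

6.41 nm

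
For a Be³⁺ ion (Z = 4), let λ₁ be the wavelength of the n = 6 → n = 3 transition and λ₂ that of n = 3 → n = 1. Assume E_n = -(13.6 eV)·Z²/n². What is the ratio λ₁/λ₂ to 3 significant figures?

10.7

λ ∝ 1/ΔE ∝ 1/(1/n_f² − 1/n_i²), and the Z² and hc factors cancel in the ratio.
λ₁/λ₂ = (1/1² − 1/3²)/(1/3² − 1/6²) = 0.8889/0.08333 = 10.7.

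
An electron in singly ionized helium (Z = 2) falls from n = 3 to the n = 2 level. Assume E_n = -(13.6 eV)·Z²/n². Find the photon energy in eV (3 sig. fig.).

The Bohr energies scale as Z², so for Z = 2: E_n = −54.40/n² eV.
E_3 = −54.40/9 = −6.044 eV and E_2 = −54.40/4 = −13.60 eV.
The photon energy is |E_3 − E_2| = 7.56 eV.

7.56 eV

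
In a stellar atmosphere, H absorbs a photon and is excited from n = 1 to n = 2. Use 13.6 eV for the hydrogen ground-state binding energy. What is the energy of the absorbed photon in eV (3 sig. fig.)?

10.2 eV

E_2 = −13.60/4 = −3.400 eV and E_1 = −13.60/1 = −13.60 eV.
The photon energy is |E_2 − E_1| = 10.2 eV.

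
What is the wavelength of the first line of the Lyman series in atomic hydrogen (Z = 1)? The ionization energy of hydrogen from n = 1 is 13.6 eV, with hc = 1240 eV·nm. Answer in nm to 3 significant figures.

The Lyman series terminates on n_f = 1; the first line has n_i = 1+1 = 2.
ΔE = 13.60 × (1/1² − 1/2²) = 10.20 eV.
λ = 1240 / 10.20 = 122 nm.

122 nm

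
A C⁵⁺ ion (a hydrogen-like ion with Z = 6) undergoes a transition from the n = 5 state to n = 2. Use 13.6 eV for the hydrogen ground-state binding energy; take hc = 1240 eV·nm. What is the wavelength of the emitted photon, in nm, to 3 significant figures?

For Z = 6 the level energies scale as Z², so the effective Rydberg energy is 13.6 × 36 = 489.6 eV.
ΔE = 489.6 × (1/2² − 1/5²) = 489.6 × 0.2100 = 102.8 eV.
λ = hc/ΔE = 1240 / 102.8 = 12.1 nm.

12.1 nm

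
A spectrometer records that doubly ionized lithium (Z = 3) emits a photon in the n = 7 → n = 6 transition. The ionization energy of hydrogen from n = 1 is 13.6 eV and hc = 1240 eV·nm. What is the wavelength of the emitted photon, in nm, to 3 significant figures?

1370 nm

For Z = 3 the level energies scale as Z², so the effective Rydberg energy is 13.6 × 9 = 122.4 eV.
ΔE = 122.4 × (1/6² − 1/7²) = 122.4 × 0.007370 = 0.9020 eV.
λ = hc/ΔE = 1240 / 0.9020 = 1370 nm.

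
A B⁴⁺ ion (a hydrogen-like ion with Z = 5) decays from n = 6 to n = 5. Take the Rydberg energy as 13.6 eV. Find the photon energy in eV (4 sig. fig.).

4.156 eV

The Bohr energies scale as Z², so for Z = 5: E_n = −340.0/n² eV.
E_6 = −340.0/36 = −9.444 eV and E_5 = −340.0/25 = −13.60 eV.
The photon energy is |E_6 − E_5| = 4.156 eV.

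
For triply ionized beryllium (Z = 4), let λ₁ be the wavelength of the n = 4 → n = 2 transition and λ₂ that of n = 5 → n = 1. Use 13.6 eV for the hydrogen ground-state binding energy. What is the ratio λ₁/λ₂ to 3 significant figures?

5.12

λ ∝ 1/ΔE ∝ 1/(1/n_f² − 1/n_i²), and the Z² and hc factors cancel in the ratio.
λ₁/λ₂ = (1/1² − 1/5²)/(1/2² − 1/4²) = 0.9600/0.1875 = 5.12.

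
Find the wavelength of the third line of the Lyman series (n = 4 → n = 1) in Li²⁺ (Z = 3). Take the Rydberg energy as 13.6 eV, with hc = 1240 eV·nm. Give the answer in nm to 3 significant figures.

The Lyman series terminates on n_f = 1; the third line has n_i = 1+3 = 4.
ΔE = 122.4 × (1/1² − 1/4²) = 114.8 eV.
λ = 1240 / 114.8 = 10.8 nm.

10.8 nm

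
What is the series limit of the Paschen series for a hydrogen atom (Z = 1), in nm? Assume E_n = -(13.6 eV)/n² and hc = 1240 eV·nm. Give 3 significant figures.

The Paschen series has lower level n_f = 3; the series limit corresponds to n_i → ∞.
ΔE_max = 13.6 × 1 / 3² = 1.511 eV.
λ_min = 1240 / 1.511 = 821 nm.

821 nm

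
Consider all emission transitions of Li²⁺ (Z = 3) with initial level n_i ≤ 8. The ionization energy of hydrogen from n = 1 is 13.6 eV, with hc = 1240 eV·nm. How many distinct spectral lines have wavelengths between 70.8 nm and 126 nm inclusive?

Enumerate all n_i → n_f pairs with 1 ≤ n_f < n_i ≤ 8 and compute λ = 1240 / [13.6·9·(1/n_f² − 1/n_i²)].
Lines falling in [70.8, 126] nm: 3→2 (72.94 nm), 8→3 (106.1 nm), 7→3 (111.7 nm), 6→3 (121.6 nm).

4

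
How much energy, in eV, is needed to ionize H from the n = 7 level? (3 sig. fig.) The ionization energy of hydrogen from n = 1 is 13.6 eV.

0.278 eV

E_7 = −13.60/49 = −0.278 eV, so ionization (to E = 0) requires 0.278 eV.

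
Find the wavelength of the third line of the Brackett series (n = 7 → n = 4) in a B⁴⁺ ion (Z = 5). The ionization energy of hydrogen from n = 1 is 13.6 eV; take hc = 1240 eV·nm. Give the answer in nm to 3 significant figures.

86.6 nm

The Brackett series terminates on n_f = 4; the third line has n_i = 4+3 = 7.
ΔE = 340.0 × (1/4² − 1/7²) = 14.31 eV.
λ = 1240 / 14.31 = 86.6 nm.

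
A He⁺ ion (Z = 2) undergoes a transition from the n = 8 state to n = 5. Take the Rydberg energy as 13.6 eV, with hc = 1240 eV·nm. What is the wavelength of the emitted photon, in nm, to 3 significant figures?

935 nm

For Z = 2 the level energies scale as Z², so the effective Rydberg energy is 13.6 × 4 = 54.40 eV.
ΔE = 54.40 × (1/5² − 1/8²) = 54.40 × 0.02438 = 1.326 eV.
λ = hc/ΔE = 1240 / 1.326 = 935 nm.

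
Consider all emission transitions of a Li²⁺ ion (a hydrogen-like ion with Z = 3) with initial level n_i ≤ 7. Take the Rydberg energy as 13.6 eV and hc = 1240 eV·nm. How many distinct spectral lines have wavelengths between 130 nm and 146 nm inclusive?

1

Enumerate all n_i → n_f pairs with 1 ≤ n_f < n_i ≤ 7 and compute λ = 1240 / [13.6·9·(1/n_f² − 1/n_i²)].
Lines falling in [130, 146] nm: 5→3 (142.5 nm).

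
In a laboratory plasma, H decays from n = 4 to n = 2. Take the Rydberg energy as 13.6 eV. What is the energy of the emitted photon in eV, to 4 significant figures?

E_4 = −13.60/16 = −0.8500 eV and E_2 = −13.60/4 = −3.400 eV.
The photon energy is |E_4 − E_2| = 2.550 eV.

2.550 eV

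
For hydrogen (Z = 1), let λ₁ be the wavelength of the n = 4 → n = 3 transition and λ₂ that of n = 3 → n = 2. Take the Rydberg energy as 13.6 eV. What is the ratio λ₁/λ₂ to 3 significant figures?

2.86

λ ∝ 1/ΔE ∝ 1/(1/n_f² − 1/n_i²), and the Z² and hc factors cancel in the ratio.
λ₁/λ₂ = (1/2² − 1/3²)/(1/3² − 1/4²) = 0.1389/0.04861 = 2.86.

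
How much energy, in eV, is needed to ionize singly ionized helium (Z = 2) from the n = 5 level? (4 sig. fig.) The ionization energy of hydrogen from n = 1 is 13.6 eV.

2.176 eV

E_n = −13.6 Z²/n² = −54.40/n² eV for Z = 2.
E_5 = −54.40/25 = −2.176 eV, so ionization (to E = 0) requires 2.176 eV.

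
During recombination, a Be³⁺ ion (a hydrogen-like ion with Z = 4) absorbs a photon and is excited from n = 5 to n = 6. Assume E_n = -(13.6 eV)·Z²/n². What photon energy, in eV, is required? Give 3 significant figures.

2.66 eV

The Bohr energies scale as Z², so for Z = 4: E_n = −217.6/n² eV.
E_6 = −217.6/36 = −6.044 eV and E_5 = −217.6/25 = −8.704 eV.
The photon energy is |E_6 − E_5| = 2.66 eV.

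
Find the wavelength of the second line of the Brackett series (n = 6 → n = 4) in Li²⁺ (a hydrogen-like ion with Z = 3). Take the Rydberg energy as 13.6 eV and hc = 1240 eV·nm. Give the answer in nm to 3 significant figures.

The Brackett series terminates on n_f = 4; the second line has n_i = 4+2 = 6.
ΔE = 122.4 × (1/4² − 1/6²) = 4.250 eV.
λ = 1240 / 4.250 = 292 nm.

292 nm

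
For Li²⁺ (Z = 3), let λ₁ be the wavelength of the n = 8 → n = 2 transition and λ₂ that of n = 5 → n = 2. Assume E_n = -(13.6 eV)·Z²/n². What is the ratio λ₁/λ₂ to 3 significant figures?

0.896

λ ∝ 1/ΔE ∝ 1/(1/n_f² − 1/n_i²), and the Z² and hc factors cancel in the ratio.
λ₁/λ₂ = (1/2² − 1/5²)/(1/2² − 1/8²) = 0.2100/0.2344 = 0.896.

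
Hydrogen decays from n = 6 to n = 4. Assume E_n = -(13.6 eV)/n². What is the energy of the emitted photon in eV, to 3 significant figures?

E_6 = −13.60/36 = −0.3778 eV and E_4 = −13.60/16 = −0.8500 eV.
The photon energy is |E_6 − E_4| = 0.472 eV.

0.472 eV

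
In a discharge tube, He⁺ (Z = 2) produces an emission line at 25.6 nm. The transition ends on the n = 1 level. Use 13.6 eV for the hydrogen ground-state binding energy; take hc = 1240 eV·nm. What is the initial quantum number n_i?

n_i = 3

The photon energy is ΔE = hc/λ = 1240 / 25.6 = 48.44 eV.
With Z = 2, ΔE = 54.40 × (1/n_f² − 1/n_i²), so 1/n_f² − 1/n_i² = 0.8904.
With n_f = 1: 1/n_i² = 1/1 − 0.8904 = 0.1096, so n_i ≈ 3.02.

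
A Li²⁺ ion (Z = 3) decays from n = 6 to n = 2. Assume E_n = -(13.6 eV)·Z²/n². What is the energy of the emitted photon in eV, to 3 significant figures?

The Bohr energies scale as Z², so for Z = 3: E_n = −122.4/n² eV.
E_6 = −122.4/36 = −3.400 eV and E_2 = −122.4/4 = −30.60 eV.
The photon energy is |E_6 − E_2| = 27.2 eV.

27.2 eV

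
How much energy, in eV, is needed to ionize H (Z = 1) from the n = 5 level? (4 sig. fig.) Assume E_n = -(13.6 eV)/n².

0.5440 eV

E_5 = −13.60/25 = −0.5440 eV, so ionization (to E = 0) requires 0.5440 eV.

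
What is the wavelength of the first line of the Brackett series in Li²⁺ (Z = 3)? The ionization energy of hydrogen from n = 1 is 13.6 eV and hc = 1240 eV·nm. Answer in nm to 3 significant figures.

The Brackett series terminates on n_f = 4; the first line has n_i = 4+1 = 5.
ΔE = 122.4 × (1/4² − 1/5²) = 2.754 eV.
λ = 1240 / 2.754 = 450 nm.

450 nm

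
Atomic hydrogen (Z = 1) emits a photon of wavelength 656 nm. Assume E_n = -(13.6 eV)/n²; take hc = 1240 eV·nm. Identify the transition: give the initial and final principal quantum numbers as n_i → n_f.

The photon energy is ΔE = hc/λ = 1240 / 656 = 1.890 eV.
With Z = 1, ΔE = 13.60 × (1/n_f² − 1/n_i²), so 1/n_f² − 1/n_i² = 0.1390.
Trying n_f = 2 gives 1/n_i² = 0.1110, i.e. n_i ≈ 3; this pair matches.

n_i = 3, n_f = 2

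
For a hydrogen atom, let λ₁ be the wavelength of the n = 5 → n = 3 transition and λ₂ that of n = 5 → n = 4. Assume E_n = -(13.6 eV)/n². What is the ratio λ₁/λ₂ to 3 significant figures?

0.316

λ ∝ 1/ΔE ∝ 1/(1/n_f² − 1/n_i²), and the Z² and hc factors cancel in the ratio.
λ₁/λ₂ = (1/4² − 1/5²)/(1/3² − 1/5²) = 0.02250/0.07111 = 0.316.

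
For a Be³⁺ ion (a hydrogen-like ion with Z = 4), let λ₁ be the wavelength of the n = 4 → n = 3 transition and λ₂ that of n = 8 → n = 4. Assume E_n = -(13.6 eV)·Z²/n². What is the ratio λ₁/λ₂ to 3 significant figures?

0.964

λ ∝ 1/ΔE ∝ 1/(1/n_f² − 1/n_i²), and the Z² and hc factors cancel in the ratio.
λ₁/λ₂ = (1/4² − 1/8²)/(1/3² − 1/4²) = 0.04688/0.04861 = 0.964.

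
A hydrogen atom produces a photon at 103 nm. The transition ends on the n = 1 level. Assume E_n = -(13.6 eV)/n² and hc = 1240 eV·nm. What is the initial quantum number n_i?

n_i = 3

The photon energy is ΔE = hc/λ = 1240 / 103 = 12.04 eV.
With Z = 1, ΔE = 13.60 × (1/n_f² − 1/n_i²), so 1/n_f² − 1/n_i² = 0.8852.
With n_f = 1: 1/n_i² = 1/1 − 0.8852 = 0.1148, so n_i ≈ 2.95.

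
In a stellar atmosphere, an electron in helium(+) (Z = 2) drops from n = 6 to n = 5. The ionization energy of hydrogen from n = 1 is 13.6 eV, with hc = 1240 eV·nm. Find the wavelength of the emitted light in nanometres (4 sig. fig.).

For Z = 2 the level energies scale as Z², so the effective Rydberg energy is 13.6 × 4 = 54.40 eV.
ΔE = 54.40 × (1/5² − 1/6²) = 54.40 × 0.01222 = 0.6649 eV.
λ = hc/ΔE = 1240 / 0.6649 = 1865 nm.

1865 nm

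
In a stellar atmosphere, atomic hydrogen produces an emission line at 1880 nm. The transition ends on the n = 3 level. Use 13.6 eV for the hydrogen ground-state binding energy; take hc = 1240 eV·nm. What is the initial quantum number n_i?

The photon energy is ΔE = hc/λ = 1240 / 1880 = 0.6596 eV.
With Z = 1, ΔE = 13.60 × (1/n_f² − 1/n_i²), so 1/n_f² − 1/n_i² = 0.04850.
With n_f = 3: 1/n_i² = 1/9 − 0.04850 = 0.06261, so n_i ≈ 4.00.

n_i = 4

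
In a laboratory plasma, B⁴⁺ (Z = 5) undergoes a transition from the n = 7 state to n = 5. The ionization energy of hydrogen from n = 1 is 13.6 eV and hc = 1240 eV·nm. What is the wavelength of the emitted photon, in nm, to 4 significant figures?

186.2 nm

For Z = 5 the level energies scale as Z², so the effective Rydberg energy is 13.6 × 25 = 340.0 eV.
ΔE = 340.0 × (1/5² − 1/7²) = 340.0 × 0.01959 = 6.661 eV.
λ = hc/ΔE = 1240 / 6.661 = 186.2 nm.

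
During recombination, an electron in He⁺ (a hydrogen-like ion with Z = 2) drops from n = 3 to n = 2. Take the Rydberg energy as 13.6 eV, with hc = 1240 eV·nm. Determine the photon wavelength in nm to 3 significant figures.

164 nm

For Z = 2 the level energies scale as Z², so the effective Rydberg energy is 13.6 × 4 = 54.40 eV.
ΔE = 54.40 × (1/2² − 1/3²) = 54.40 × 0.1389 = 7.556 eV.
λ = hc/ΔE = 1240 / 7.556 = 164 nm.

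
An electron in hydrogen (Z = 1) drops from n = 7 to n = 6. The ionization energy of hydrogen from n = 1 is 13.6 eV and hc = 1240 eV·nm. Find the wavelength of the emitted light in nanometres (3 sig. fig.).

12400 nm

ΔE = 13.60 × (1/6² − 1/7²) = 13.60 × 0.007370 = 0.1002 eV.
λ = hc/ΔE = 1240 / 0.1002 = 12400 nm.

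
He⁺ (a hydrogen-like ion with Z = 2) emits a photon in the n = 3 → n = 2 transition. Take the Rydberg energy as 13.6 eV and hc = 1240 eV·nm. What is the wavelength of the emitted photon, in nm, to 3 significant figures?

164 nm

For Z = 2 the level energies scale as Z², so the effective Rydberg energy is 13.6 × 4 = 54.40 eV.
ΔE = 54.40 × (1/2² − 1/3²) = 54.40 × 0.1389 = 7.556 eV.
λ = hc/ΔE = 1240 / 7.556 = 164 nm.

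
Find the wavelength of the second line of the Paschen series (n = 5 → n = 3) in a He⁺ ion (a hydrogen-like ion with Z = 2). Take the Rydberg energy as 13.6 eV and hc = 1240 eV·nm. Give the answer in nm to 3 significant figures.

321 nm

The Paschen series terminates on n_f = 3; the second line has n_i = 3+2 = 5.
ΔE = 54.40 × (1/3² − 1/5²) = 3.868 eV.
λ = 1240 / 3.868 = 321 nm.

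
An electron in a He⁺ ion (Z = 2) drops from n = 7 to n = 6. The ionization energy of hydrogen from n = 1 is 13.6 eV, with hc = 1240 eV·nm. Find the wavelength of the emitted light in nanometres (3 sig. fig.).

For Z = 2 the level energies scale as Z², so the effective Rydberg energy is 13.6 × 4 = 54.40 eV.
ΔE = 54.40 × (1/6² − 1/7²) = 54.40 × 0.007370 = 0.4009 eV.
λ = hc/ΔE = 1240 / 0.4009 = 3090 nm.

3090 nm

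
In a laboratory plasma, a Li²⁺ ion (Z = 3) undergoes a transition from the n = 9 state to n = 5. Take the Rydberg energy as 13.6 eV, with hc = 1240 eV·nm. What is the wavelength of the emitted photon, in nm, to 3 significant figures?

366 nm

For Z = 3 the level energies scale as Z², so the effective Rydberg energy is 13.6 × 9 = 122.4 eV.
ΔE = 122.4 × (1/5² − 1/9²) = 122.4 × 0.02765 = 3.385 eV.
λ = hc/ΔE = 1240 / 3.385 = 366 nm.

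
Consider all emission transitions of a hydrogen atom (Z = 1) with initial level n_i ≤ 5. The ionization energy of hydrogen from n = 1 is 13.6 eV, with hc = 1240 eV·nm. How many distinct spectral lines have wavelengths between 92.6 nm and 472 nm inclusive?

Enumerate all n_i → n_f pairs with 1 ≤ n_f < n_i ≤ 5 and compute λ = 1240 / [13.6·1·(1/n_f² − 1/n_i²)].
Lines falling in [92.6, 472] nm: 5→1 (94.98 nm), 4→1 (97.25 nm), 3→1 (102.6 nm), 2→1 (121.6 nm), 5→2 (434.2 nm).

5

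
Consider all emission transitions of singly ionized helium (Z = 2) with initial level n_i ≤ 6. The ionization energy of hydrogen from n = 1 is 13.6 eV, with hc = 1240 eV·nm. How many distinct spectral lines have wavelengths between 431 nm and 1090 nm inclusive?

Enumerate all n_i → n_f pairs with 1 ≤ n_f < n_i ≤ 6 and compute λ = 1240 / [13.6·4·(1/n_f² − 1/n_i²)].
Lines falling in [431, 1090] nm: 4→3 (468.9 nm), 6→4 (656.5 nm), 5→4 (1013 nm).

3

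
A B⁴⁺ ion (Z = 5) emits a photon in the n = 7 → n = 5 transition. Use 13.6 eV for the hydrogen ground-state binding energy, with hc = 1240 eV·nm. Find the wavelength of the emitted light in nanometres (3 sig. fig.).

186 nm

For Z = 5 the level energies scale as Z², so the effective Rydberg energy is 13.6 × 25 = 340.0 eV.
ΔE = 340.0 × (1/5² − 1/7²) = 340.0 × 0.01959 = 6.661 eV.
λ = hc/ΔE = 1240 / 6.661 = 186 nm.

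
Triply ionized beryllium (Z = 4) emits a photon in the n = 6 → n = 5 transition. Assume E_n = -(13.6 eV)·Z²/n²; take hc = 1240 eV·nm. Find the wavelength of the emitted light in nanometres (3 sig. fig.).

For Z = 4 the level energies scale as Z², so the effective Rydberg energy is 13.6 × 16 = 217.6 eV.
ΔE = 217.6 × (1/5² − 1/6²) = 217.6 × 0.01222 = 2.660 eV.
λ = hc/ΔE = 1240 / 2.660 = 466 nm.

466 nm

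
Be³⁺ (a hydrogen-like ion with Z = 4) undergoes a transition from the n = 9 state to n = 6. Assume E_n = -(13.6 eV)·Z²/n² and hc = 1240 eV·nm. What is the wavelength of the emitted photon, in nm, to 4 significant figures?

369.3 nm

For Z = 4 the level energies scale as Z², so the effective Rydberg energy is 13.6 × 16 = 217.6 eV.
ΔE = 217.6 × (1/6² − 1/9²) = 217.6 × 0.01543 = 3.358 eV.
λ = hc/ΔE = 1240 / 3.358 = 369.3 nm.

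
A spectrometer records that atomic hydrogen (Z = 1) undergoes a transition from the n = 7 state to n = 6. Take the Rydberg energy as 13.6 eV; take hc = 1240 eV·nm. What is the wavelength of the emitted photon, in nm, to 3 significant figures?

ΔE = 13.60 × (1/6² − 1/7²) = 13.60 × 0.007370 = 0.1002 eV.
λ = hc/ΔE = 1240 / 0.1002 = 12400 nm.

12400 nm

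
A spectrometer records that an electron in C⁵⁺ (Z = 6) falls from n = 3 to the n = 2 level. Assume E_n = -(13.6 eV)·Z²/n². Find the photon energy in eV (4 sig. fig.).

The Bohr energies scale as Z², so for Z = 6: E_n = −489.6/n² eV.
E_3 = −489.6/9 = −54.40 eV and E_2 = −489.6/4 = −122.4 eV.
The photon energy is |E_3 − E_2| = 68.00 eV.

68.00 eV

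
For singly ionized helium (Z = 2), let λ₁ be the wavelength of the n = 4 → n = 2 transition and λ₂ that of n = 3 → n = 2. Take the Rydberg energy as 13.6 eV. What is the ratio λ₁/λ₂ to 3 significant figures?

0.741

λ ∝ 1/ΔE ∝ 1/(1/n_f² − 1/n_i²), and the Z² and hc factors cancel in the ratio.
λ₁/λ₂ = (1/2² − 1/3²)/(1/2² − 1/4²) = 0.1389/0.1875 = 0.741.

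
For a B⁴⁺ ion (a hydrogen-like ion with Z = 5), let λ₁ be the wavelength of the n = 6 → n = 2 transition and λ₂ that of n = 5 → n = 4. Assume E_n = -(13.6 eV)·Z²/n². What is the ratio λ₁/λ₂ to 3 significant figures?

λ ∝ 1/ΔE ∝ 1/(1/n_f² − 1/n_i²), and the Z² and hc factors cancel in the ratio.
λ₁/λ₂ = (1/4² − 1/5²)/(1/2² − 1/6²) = 0.02250/0.2222 = 0.101.

0.101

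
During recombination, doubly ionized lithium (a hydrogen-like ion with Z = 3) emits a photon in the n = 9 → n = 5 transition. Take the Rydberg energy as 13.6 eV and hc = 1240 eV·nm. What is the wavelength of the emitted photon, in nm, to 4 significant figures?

366.3 nm

For Z = 3 the level energies scale as Z², so the effective Rydberg energy is 13.6 × 9 = 122.4 eV.
ΔE = 122.4 × (1/5² − 1/9²) = 122.4 × 0.02765 = 3.385 eV.
λ = hc/ΔE = 1240 / 3.385 = 366.3 nm.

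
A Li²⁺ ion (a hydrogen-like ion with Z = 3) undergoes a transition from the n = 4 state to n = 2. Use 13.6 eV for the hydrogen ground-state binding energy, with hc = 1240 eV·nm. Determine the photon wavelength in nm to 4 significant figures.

For Z = 3 the level energies scale as Z², so the effective Rydberg energy is 13.6 × 9 = 122.4 eV.
ΔE = 122.4 × (1/2² − 1/4²) = 122.4 × 0.1875 = 22.95 eV.
λ = hc/ΔE = 1240 / 22.95 = 54.03 nm.

54.03 nm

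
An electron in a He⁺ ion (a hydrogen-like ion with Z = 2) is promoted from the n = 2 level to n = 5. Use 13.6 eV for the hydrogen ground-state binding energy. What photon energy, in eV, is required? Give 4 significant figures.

11.42 eV

The Bohr energies scale as Z², so for Z = 2: E_n = −54.40/n² eV.
E_5 = −54.40/25 = −2.176 eV and E_2 = −54.40/4 = −13.60 eV.
The photon energy is |E_5 − E_2| = 11.42 eV.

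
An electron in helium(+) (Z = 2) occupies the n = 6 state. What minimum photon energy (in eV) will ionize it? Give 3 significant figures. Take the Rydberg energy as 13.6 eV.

E_n = −13.6 Z²/n² = −54.40/n² eV for Z = 2.
E_6 = −54.40/36 = −1.51 eV, so ionization (to E = 0) requires 1.51 eV.

1.51 eV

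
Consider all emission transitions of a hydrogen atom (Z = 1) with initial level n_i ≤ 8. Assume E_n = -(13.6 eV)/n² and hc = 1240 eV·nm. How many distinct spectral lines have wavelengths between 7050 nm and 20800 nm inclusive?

Enumerate all n_i → n_f pairs with 1 ≤ n_f < n_i ≤ 8 and compute λ = 1240 / [13.6·1·(1/n_f² − 1/n_i²)].
Lines falling in [7050, 20800] nm: 6→5 (7460 nm), 8→6 (7503 nm), 7→6 (12370 nm), 8→7 (19060 nm).

4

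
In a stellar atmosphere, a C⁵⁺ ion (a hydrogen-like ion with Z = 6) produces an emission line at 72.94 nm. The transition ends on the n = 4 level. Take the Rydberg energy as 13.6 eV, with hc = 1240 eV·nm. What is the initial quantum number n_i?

The photon energy is ΔE = hc/λ = 1240 / 72.94 = 17.00 eV.
With Z = 6, ΔE = 489.6 × (1/n_f² − 1/n_i²), so 1/n_f² − 1/n_i² = 0.03472.
With n_f = 4: 1/n_i² = 1/16 − 0.03472 = 0.02778, so n_i ≈ 6.00.

n_i = 6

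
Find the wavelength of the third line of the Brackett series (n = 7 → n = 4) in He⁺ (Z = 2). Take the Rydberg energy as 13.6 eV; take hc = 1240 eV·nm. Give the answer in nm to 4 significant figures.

The Brackett series terminates on n_f = 4; the third line has n_i = 4+3 = 7.
ΔE = 54.40 × (1/4² − 1/7²) = 2.290 eV.
λ = 1240 / 2.290 = 541.5 nm.

541.5 nm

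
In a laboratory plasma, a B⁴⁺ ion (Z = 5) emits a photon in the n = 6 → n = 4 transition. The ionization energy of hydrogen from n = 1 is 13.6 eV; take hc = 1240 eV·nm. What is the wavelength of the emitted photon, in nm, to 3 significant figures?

105 nm

For Z = 5 the level energies scale as Z², so the effective Rydberg energy is 13.6 × 25 = 340.0 eV.
ΔE = 340.0 × (1/4² − 1/6²) = 340.0 × 0.03472 = 11.81 eV.
λ = hc/ΔE = 1240 / 11.81 = 105 nm.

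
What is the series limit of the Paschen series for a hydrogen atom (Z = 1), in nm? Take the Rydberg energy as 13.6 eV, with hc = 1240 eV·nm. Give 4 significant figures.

820.6 nm

The Paschen series has lower level n_f = 3; the series limit corresponds to n_i → ∞.
ΔE_max = 13.6 × 1 / 3² = 1.511 eV.
λ_min = 1240 / 1.511 = 820.6 nm.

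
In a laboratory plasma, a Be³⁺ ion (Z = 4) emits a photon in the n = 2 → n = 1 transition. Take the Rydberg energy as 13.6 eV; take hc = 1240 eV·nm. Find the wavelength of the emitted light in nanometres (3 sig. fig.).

7.60 nm

For Z = 4 the level energies scale as Z², so the effective Rydberg energy is 13.6 × 16 = 217.6 eV.
ΔE = 217.6 × (1/1² − 1/2²) = 217.6 × 0.7500 = 163.2 eV.
λ = hc/ΔE = 1240 / 163.2 = 7.60 nm.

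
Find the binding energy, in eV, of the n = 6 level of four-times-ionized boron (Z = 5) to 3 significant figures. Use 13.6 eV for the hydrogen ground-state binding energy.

E_n = −13.6 Z²/n² = −340.0/n² eV for Z = 5.
E_6 = −340.0/36 = −9.44 eV, so ionization (to E = 0) requires 9.44 eV.

9.44 eV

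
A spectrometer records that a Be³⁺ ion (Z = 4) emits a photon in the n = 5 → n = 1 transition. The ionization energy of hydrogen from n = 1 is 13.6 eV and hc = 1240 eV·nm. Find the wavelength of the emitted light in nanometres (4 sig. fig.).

For Z = 4 the level energies scale as Z², so the effective Rydberg energy is 13.6 × 16 = 217.6 eV.
ΔE = 217.6 × (1/1² − 1/5²) = 217.6 × 0.9600 = 208.9 eV.
λ = hc/ΔE = 1240 / 208.9 = 5.936 nm.

5.936 nm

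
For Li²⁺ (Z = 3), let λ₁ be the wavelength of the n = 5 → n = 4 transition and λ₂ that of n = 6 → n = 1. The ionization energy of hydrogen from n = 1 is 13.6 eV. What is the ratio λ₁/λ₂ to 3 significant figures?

43.2

λ ∝ 1/ΔE ∝ 1/(1/n_f² − 1/n_i²), and the Z² and hc factors cancel in the ratio.
λ₁/λ₂ = (1/1² − 1/6²)/(1/4² − 1/5²) = 0.9722/0.02250 = 43.2.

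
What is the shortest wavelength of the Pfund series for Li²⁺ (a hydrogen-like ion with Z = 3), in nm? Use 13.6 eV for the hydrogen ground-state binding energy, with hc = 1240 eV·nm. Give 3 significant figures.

253 nm

The Pfund series has lower level n_f = 5; the series limit corresponds to n_i → ∞.
ΔE_max = 13.6 × 9 / 5² = 4.896 eV.
λ_min = 1240 / 4.896 = 253 nm.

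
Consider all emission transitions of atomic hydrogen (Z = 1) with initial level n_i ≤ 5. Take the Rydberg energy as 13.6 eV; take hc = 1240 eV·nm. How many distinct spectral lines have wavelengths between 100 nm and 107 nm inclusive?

1

Enumerate all n_i → n_f pairs with 1 ≤ n_f < n_i ≤ 5 and compute λ = 1240 / [13.6·1·(1/n_f² − 1/n_i²)].
Lines falling in [100, 107] nm: 3→1 (102.6 nm).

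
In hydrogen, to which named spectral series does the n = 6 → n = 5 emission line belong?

The series is set by the lower level: n_f = 5 is the Pfund series.

Pfund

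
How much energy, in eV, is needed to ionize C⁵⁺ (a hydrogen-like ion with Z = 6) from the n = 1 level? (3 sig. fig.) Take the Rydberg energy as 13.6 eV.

E_n = −13.6 Z²/n² = −489.6/n² eV for Z = 6.
E_1 = −489.6/1 = −490 eV, so ionization (to E = 0) requires 490 eV.

490 eV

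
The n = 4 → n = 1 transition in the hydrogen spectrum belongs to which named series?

Lyman

The series is set by the lower level: n_f = 1 is the Lyman series.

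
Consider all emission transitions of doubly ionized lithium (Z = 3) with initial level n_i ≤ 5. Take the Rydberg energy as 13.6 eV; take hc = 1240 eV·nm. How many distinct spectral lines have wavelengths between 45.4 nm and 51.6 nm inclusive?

1

Enumerate all n_i → n_f pairs with 1 ≤ n_f < n_i ≤ 5 and compute λ = 1240 / [13.6·9·(1/n_f² − 1/n_i²)].
Lines falling in [45.4, 51.6] nm: 5→2 (48.24 nm).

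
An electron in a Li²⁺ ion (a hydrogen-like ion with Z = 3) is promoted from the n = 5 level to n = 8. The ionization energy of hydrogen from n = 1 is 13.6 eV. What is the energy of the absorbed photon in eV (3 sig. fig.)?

2.98 eV

The Bohr energies scale as Z², so for Z = 3: E_n = −122.4/n² eV.
E_8 = −122.4/64 = −1.913 eV and E_5 = −122.4/25 = −4.896 eV.
The photon energy is |E_8 − E_5| = 2.98 eV.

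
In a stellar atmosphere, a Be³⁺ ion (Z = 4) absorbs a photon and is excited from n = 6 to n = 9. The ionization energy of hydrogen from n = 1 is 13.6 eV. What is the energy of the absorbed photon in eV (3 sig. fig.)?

3.36 eV

The Bohr energies scale as Z², so for Z = 4: E_n = −217.6/n² eV.
E_9 = −217.6/81 = −2.686 eV and E_6 = −217.6/36 = −6.044 eV.
The photon energy is |E_9 − E_6| = 3.36 eV.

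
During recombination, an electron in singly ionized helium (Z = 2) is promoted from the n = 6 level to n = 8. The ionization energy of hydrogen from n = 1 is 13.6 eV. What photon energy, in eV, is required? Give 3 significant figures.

The Bohr energies scale as Z², so for Z = 2: E_n = −54.40/n² eV.
E_8 = −54.40/64 = −0.8500 eV and E_6 = −54.40/36 = −1.511 eV.
The photon energy is |E_8 − E_6| = 0.661 eV.

0.661 eV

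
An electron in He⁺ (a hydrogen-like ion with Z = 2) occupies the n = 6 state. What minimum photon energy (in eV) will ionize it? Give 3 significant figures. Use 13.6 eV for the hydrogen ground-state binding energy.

1.51 eV

E_n = −13.6 Z²/n² = −54.40/n² eV for Z = 2.
E_6 = −54.40/36 = −1.51 eV, so ionization (to E = 0) requires 1.51 eV.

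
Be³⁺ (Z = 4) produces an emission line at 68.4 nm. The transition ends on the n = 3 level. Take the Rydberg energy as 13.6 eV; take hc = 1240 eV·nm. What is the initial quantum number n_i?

n_i = 6

The photon energy is ΔE = hc/λ = 1240 / 68.4 = 18.13 eV.
With Z = 4, ΔE = 217.6 × (1/n_f² − 1/n_i²), so 1/n_f² − 1/n_i² = 0.08331.
With n_f = 3: 1/n_i² = 1/9 − 0.08331 = 0.02780, so n_i ≈ 6.00.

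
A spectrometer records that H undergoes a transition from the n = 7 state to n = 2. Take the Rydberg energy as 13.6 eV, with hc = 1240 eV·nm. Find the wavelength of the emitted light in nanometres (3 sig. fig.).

397 nm

ΔE = 13.60 × (1/2² − 1/7²) = 13.60 × 0.2296 = 3.122 eV.
λ = hc/ΔE = 1240 / 3.122 = 397 nm.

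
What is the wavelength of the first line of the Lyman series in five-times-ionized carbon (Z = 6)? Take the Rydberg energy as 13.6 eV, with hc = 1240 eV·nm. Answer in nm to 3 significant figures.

3.38 nm

The Lyman series terminates on n_f = 1; the first line has n_i = 1+1 = 2.
ΔE = 489.6 × (1/1² − 1/2²) = 367.2 eV.
λ = 1240 / 367.2 = 3.38 nm.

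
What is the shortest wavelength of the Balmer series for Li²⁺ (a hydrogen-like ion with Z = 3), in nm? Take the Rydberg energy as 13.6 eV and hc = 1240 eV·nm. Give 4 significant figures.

40.52 nm

The Balmer series has lower level n_f = 2; the series limit corresponds to n_i → ∞.
ΔE_max = 13.6 × 9 / 2² = 30.60 eV.
λ_min = 1240 / 30.60 = 40.52 nm.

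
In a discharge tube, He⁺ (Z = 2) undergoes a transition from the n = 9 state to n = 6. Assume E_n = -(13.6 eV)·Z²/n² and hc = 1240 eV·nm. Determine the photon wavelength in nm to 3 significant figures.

For Z = 2 the level energies scale as Z², so the effective Rydberg energy is 13.6 × 4 = 54.40 eV.
ΔE = 54.40 × (1/6² − 1/9²) = 54.40 × 0.01543 = 0.8395 eV.
λ = hc/ΔE = 1240 / 0.8395 = 1480 nm.

1480 nm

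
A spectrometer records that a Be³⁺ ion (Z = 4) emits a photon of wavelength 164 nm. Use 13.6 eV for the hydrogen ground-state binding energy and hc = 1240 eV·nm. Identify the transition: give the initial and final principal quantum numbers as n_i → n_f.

n_i = 6, n_f = 4

The photon energy is ΔE = hc/λ = 1240 / 164 = 7.561 eV.
With Z = 4, ΔE = 217.6 × (1/n_f² − 1/n_i²), so 1/n_f² − 1/n_i² = 0.03475.
Trying n_f = 4 gives 1/n_i² = 0.02775, i.e. n_i ≈ 6; this pair matches.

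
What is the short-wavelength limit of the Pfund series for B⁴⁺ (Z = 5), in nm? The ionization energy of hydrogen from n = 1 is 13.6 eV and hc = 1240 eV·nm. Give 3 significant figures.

91.2 nm

The Pfund series has lower level n_f = 5; the series limit corresponds to n_i → ∞.
ΔE_max = 13.6 × 25 / 5² = 13.60 eV.
λ_min = 1240 / 13.60 = 91.2 nm.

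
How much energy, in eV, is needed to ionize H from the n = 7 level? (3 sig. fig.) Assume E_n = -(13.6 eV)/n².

E_7 = −13.60/49 = −0.278 eV, so ionization (to E = 0) requires 0.278 eV.

0.278 eV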